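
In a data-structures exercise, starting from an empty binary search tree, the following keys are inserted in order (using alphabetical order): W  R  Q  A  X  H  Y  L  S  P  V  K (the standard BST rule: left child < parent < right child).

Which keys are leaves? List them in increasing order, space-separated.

Insert W: tree is empty, so W becomes the root.
Insert R: R < W → go left. Place as left child of W.
Insert Q: Q < W → go left; Q < R → go left. Place as left child of R.
Insert A: A < W → go left; A < R → go left; A < Q → go left. Place as left child of Q.
Insert X: X > W → go right. Place as right child of W.
Insert H: H < W → go left; H < R → go left; H < Q → go left; H > A → go right. Place as right child of A.
Insert Y: Y > W → go right; Y > X → go right. Place as right child of X.
Insert L: L < W → go left; L < R → go left; L < Q → go left; L > A → go right; L > H → go right. Place as right child of H.
Insert S: S < W → go left; S > R → go right. Place as right child of R.
Insert P: P < W → go left; P < R → go left; P < Q → go left; P > A → go right; P > H → go right; P > L → go right. Place as right child of L.
Insert V: V < W → go left; V > R → go right; V > S → go right. Place as right child of S.
Insert K: K < W → go left; K < R → go left; K < Q → go left; K > A → go right; K > H → go right; K < L → go left. Place as left child of L.

K P V Y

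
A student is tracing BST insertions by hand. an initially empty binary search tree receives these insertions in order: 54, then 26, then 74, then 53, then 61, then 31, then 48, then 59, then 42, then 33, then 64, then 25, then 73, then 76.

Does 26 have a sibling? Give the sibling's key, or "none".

74

Insert 54: tree is empty, so 54 becomes the root.
Insert 26: 26 < 54 → go left. Place as left child of 54.
Insert 74: 74 > 54 → go right. Place as right child of 54.
Insert 53: 53 < 54 → go left; 53 > 26 → go right. Place as right child of 26.
Insert 61: 61 > 54 → go right; 61 < 74 → go left. Place as left child of 74.
Insert 31: 31 < 54 → go left; 31 > 26 → go right; 31 < 53 → go left. Place as left child of 53.
Insert 48: 48 < 54 → go left; 48 > 26 → go right; 48 < 53 → go left; 48 > 31 → go right. Place as right child of 31.
Insert 59: 59 > 54 → go right; 59 < 74 → go left; 59 < 61 → go left. Place as left child of 61.
Insert 42: 42 < 54 → go left; 42 > 26 → go right; 42 < 53 → go left; 42 > 31 → go right; 42 < 48 → go left. Place as left child of 48.
Insert 33: 33 < 54 → go left; 33 > 26 → go right; 33 < 53 → go left; 33 > 31 → go right; 33 < 48 → go left; 33 < 42 → go left. Place as left child of 42.
Insert 64: 64 > 54 → go right; 64 < 74 → go left; 64 > 61 → go right. Place as right child of 61.
Insert 25: 25 < 54 → go left; 25 < 26 → go left. Place as left child of 26.
Insert 73: 73 > 54 → go right; 73 < 74 → go left; 73 > 61 → go right; 73 > 64 → go right. Place as right child of 64.
Insert 76: 76 > 54 → go right; 76 > 74 → go right. Place as right child of 74.

26's parent is 54; the other child of 54 is 74.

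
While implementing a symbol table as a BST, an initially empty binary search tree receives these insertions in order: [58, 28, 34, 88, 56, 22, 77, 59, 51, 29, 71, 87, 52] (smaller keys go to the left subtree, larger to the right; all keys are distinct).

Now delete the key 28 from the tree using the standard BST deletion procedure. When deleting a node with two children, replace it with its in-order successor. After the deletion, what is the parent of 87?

58: root
28: left child of 58 (depth 1)
34: right child of 28 (depth 2)
88: right child of 58 (depth 1)
56: right child of 34 (depth 3)
22: left child of 28 (depth 2)
77: left child of 88 (depth 2)
59: left child of 77 (depth 3)
51: left child of 56 (depth 4)
29: left child of 34 (depth 3)
71: right child of 59 (depth 4)
87: right child of 77 (depth 3)
52: right child of 51 (depth 5)

Delete 28 (two children — replace with in-order successor).
After deletion, 87's parent is 77.

77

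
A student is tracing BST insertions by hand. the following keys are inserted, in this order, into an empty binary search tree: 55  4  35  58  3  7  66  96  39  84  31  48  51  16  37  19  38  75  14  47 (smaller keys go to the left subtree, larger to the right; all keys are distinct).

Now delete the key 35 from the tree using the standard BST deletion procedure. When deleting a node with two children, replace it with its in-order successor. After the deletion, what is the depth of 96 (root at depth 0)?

55: root
4: left child of 55 (depth 1)
35: right child of 4 (depth 2)
58: right child of 55 (depth 1)
3: left child of 4 (depth 2)
7: left child of 35 (depth 3)
66: right child of 58 (depth 2)
96: right child of 66 (depth 3)
39: right child of 35 (depth 3)
84: left child of 96 (depth 4)
31: right child of 7 (depth 4)
48: right child of 39 (depth 4)
51: right child of 48 (depth 5)
16: left child of 31 (depth 5)
37: left child of 39 (depth 4)
19: right child of 16 (depth 6)
38: right child of 37 (depth 5)
75: left child of 84 (depth 5)
14: left child of 16 (depth 6)
47: left child of 48 (depth 5)

Delete 35 (two children — replace with in-order successor).
After deletion, path to 96: 55 → 58 → 66 → 96.

3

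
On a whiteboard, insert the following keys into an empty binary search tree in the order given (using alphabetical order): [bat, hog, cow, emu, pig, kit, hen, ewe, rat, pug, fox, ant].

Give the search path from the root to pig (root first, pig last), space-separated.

Insert bat: tree is empty, so bat becomes the root.
Insert hog: hog > bat → go right. Place as right child of bat.
Insert cow: cow > bat → go right; cow < hog → go left. Place as left child of hog.
Insert emu: emu > bat → go right; emu < hog → go left; emu > cow → go right. Place as right child of cow.
Insert pig: pig > bat → go right; pig > hog → go right. Place as right child of hog.
Insert kit: kit > bat → go right; kit > hog → go right; kit < pig → go left. Place as left child of pig.
Insert hen: hen > bat → go right; hen < hog → go left; hen > cow → go right; hen > emu → go right. Place as right child of emu.
Insert ewe: ewe > bat → go right; ewe < hog → go left; ewe > cow → go right; ewe > emu → go right; ewe < hen → go left. Place as left child of hen.
Insert rat: rat > bat → go right; rat > hog → go right; rat > pig → go right. Place as right child of pig.
Insert pug: pug > bat → go right; pug > hog → go right; pug > pig → go right; pug < rat → go left. Place as left child of rat.
Insert fox: fox > bat → go right; fox < hog → go left; fox > cow → go right; fox > emu → go right; fox < hen → go left; fox > ewe → go right. Place as right child of ewe.
Insert ant: ant < bat → go left. Place as left child of bat.

bat hog pig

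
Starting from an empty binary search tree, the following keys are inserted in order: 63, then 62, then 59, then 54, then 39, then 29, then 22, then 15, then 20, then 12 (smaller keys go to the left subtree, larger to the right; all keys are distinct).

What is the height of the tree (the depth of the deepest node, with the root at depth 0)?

8

63: root
62: left child of 63 (depth 1)
59: left child of 62 (depth 2)
54: left child of 59 (depth 3)
39: left child of 54 (depth 4)
29: left child of 39 (depth 5)
22: left child of 29 (depth 6)
15: left child of 22 (depth 7)
20: right child of 15 (depth 8)
12: left child of 15 (depth 8)

The deepest node is 20 at depth 8.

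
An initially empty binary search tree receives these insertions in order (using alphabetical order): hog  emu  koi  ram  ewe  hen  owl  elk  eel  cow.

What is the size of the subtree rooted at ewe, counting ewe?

2

hog: root
emu: left child of hog (depth 1)
koi: right child of hog (depth 1)
ram: right child of koi (depth 2)
ewe: right child of emu (depth 2)
hen: right child of ewe (depth 3)
owl: left child of ram (depth 3)
elk: left child of emu (depth 2)
eel: left child of elk (depth 3)
cow: left child of eel (depth 4)

Subtree rooted at ewe contains: ewe, hen — 2 nodes.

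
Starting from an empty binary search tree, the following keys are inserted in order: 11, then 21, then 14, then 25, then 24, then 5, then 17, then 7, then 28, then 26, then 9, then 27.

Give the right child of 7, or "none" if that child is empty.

Resulting structure (node: left, right):
  11: L=5, R=21
  21: L=14, R=25
  14: L=–, R=17
  25: L=24, R=28
  24: L=–, R=–
  5: L=–, R=7
  17: L=–, R=–
  7: L=–, R=9
  28: L=26, R=–
  26: L=–, R=27
  9: L=–, R=–
  27: L=–, R=–

9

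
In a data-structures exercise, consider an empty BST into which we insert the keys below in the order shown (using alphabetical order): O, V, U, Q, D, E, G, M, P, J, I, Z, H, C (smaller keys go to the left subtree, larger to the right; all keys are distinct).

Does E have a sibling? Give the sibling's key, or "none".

C

Insert O: tree is empty, so O becomes the root.
Insert V: V > O → go right. Place as right child of O.
Insert U: U > O → go right; U < V → go left. Place as left child of V.
Insert Q: Q > O → go right; Q < V → go left; Q < U → go left. Place as left child of U.
Insert D: D < O → go left. Place as left child of O.
Insert E: E < O → go left; E > D → go right. Place as right child of D.
Insert G: G < O → go left; G > D → go right; G > E → go right. Place as right child of E.
Insert M: M < O → go left; M > D → go right; M > E → go right; M > G → go right. Place as right child of G.
Insert P: P > O → go right; P < V → go left; P < U → go left; P < Q → go left. Place as left child of Q.
Insert J: J < O → go left; J > D → go right; J > E → go right; J > G → go right; J < M → go left. Place as left child of M.
Insert I: I < O → go left; I > D → go right; I > E → go right; I > G → go right; I < M → go left; I < J → go left. Place as left child of J.
Insert Z: Z > O → go right; Z > V → go right. Place as right child of V.
Insert H: H < O → go left; H > D → go right; H > E → go right; H > G → go right; H < M → go left; H < J → go left; H < I → go left. Place as left child of I.
Insert C: C < O → go left; C < D → go left. Place as left child of D.

E's parent is D; the other child of D is C.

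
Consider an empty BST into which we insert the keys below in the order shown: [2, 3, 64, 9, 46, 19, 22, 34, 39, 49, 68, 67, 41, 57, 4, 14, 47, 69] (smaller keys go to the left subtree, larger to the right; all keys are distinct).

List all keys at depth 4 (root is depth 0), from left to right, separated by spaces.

Insert 2: tree is empty, so 2 becomes the root.
Insert 3: 3 > 2 → go right. Place as right child of 2.
Insert 64: 64 > 2 → go right; 64 > 3 → go right. Place as right child of 3.
Insert 9: 9 > 2 → go right; 9 > 3 → go right; 9 < 64 → go left. Place as left child of 64.
Insert 46: 46 > 2 → go right; 46 > 3 → go right; 46 < 64 → go left; 46 > 9 → go right. Place as right child of 9.
Insert 19: 19 > 2 → go right; 19 > 3 → go right; 19 < 64 → go left; 19 > 9 → go right; 19 < 46 → go left. Place as left child of 46.
Insert 22: 22 > 2 → go right; 22 > 3 → go right; 22 < 64 → go left; 22 > 9 → go right; 22 < 46 → go left; 22 > 19 → go right. Place as right child of 19.
Insert 34: 34 > 2 → go right; 34 > 3 → go right; 34 < 64 → go left; 34 > 9 → go right; 34 < 46 → go left; 34 > 19 → go right; 34 > 22 → go right. Place as right child of 22.
Insert 39: 39 > 2 → go right; 39 > 3 → go right; 39 < 64 → go left; 39 > 9 → go right; 39 < 46 → go left; 39 > 19 → go right; 39 > 22 → go right; 39 > 34 → go right. Place as right child of 34.
Insert 49: 49 > 2 → go right; 49 > 3 → go right; 49 < 64 → go left; 49 > 9 → go right; 49 > 46 → go right. Place as right child of 46.
Insert 68: 68 > 2 → go right; 68 > 3 → go right; 68 > 64 → go right. Place as right child of 64.
Insert 67: 67 > 2 → go right; 67 > 3 → go right; 67 > 64 → go right; 67 < 68 → go left. Place as left child of 68.
Insert 41: 41 > 2 → go right; 41 > 3 → go right; 41 < 64 → go left; 41 > 9 → go right; 41 < 46 → go left; 41 > 19 → go right; 41 > 22 → go right; 41 > 34 → go right; 41 > 39 → go right. Place as right child of 39.
Insert 57: 57 > 2 → go right; 57 > 3 → go right; 57 < 64 → go left; 57 > 9 → go right; 57 > 46 → go right; 57 > 49 → go right. Place as right child of 49.
Insert 4: 4 > 2 → go right; 4 > 3 → go right; 4 < 64 → go left; 4 < 9 → go left. Place as left child of 9.
Insert 14: 14 > 2 → go right; 14 > 3 → go right; 14 < 64 → go left; 14 > 9 → go right; 14 < 46 → go left; 14 < 19 → go left. Place as left child of 19.
Insert 47: 47 > 2 → go right; 47 > 3 → go right; 47 < 64 → go left; 47 > 9 → go right; 47 > 46 → go right; 47 < 49 → go left. Place as left child of 49.
Insert 69: 69 > 2 → go right; 69 > 3 → go right; 69 > 64 → go right; 69 > 68 → go right. Place as right child of 68.

4 46 67 69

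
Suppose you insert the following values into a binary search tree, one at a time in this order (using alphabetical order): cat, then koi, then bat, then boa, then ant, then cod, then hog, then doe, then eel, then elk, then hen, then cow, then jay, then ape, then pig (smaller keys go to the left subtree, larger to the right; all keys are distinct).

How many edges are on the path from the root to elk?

Insert cat: tree is empty, so cat becomes the root.
Insert koi: koi > cat → go right. Place as right child of cat.
Insert bat: bat < cat → go left. Place as left child of cat.
Insert boa: boa < cat → go left; boa > bat → go right. Place as right child of bat.
Insert ant: ant < cat → go left; ant < bat → go left. Place as left child of bat.
Insert cod: cod > cat → go right; cod < koi → go left. Place as left child of koi.
Insert hog: hog > cat → go right; hog < koi → go left; hog > cod → go right. Place as right child of cod.
Insert doe: doe > cat → go right; doe < koi → go left; doe > cod → go right; doe < hog → go left. Place as left child of hog.
Insert eel: eel > cat → go right; eel < koi → go left; eel > cod → go right; eel < hog → go left; eel > doe → go right. Place as right child of doe.
Insert elk: elk > cat → go right; elk < koi → go left; elk > cod → go right; elk < hog → go left; elk > doe → go right; elk > eel → go right. Place as right child of eel.
Insert hen: hen > cat → go right; hen < koi → go left; hen > cod → go right; hen < hog → go left; hen > doe → go right; hen > eel → go right; hen > elk → go right. Place as right child of elk.
Insert cow: cow > cat → go right; cow < koi → go left; cow > cod → go right; cow < hog → go left; cow < doe → go left. Place as left child of doe.
Insert jay: jay > cat → go right; jay < koi → go left; jay > cod → go right; jay > hog → go right. Place as right child of hog.
Insert ape: ape < cat → go left; ape < bat → go left; ape > ant → go right. Place as right child of ant.
Insert pig: pig > cat → go right; pig > koi → go right. Place as right child of koi.

Path to elk: cat → koi → cod → hog → doe → eel → elk, which is 6 edges.

6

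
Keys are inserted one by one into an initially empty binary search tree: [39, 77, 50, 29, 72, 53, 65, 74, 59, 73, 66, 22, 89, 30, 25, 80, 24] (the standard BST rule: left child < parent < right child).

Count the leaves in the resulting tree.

39: root
77: right child of 39 (depth 1)
50: left child of 77 (depth 2)
29: left child of 39 (depth 1)
72: right child of 50 (depth 3)
53: left child of 72 (depth 4)
65: right child of 53 (depth 5)
74: right child of 72 (depth 4)
59: left child of 65 (depth 6)
73: left child of 74 (depth 5)
66: right child of 65 (depth 6)
22: left child of 29 (depth 2)
89: right child of 77 (depth 2)
30: right child of 29 (depth 2)
25: right child of 22 (depth 3)
80: left child of 89 (depth 3)
24: left child of 25 (depth 4)

Leaves: 24, 30, 59, 66, 73, 80 — 6 in total.

6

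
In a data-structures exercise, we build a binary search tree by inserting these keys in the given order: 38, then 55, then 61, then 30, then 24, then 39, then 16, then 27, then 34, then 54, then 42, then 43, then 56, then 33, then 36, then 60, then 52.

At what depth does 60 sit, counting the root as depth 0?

Insert 38: tree is empty, so 38 becomes the root.
Insert 55: 55 > 38 → go right. Place as right child of 38.
Insert 61: 61 > 38 → go right; 61 > 55 → go right. Place as right child of 55.
Insert 30: 30 < 38 → go left. Place as left child of 38.
Insert 24: 24 < 38 → go left; 24 < 30 → go left. Place as left child of 30.
Insert 39: 39 > 38 → go right; 39 < 55 → go left. Place as left child of 55.
Insert 16: 16 < 38 → go left; 16 < 30 → go left; 16 < 24 → go left. Place as left child of 24.
Insert 27: 27 < 38 → go left; 27 < 30 → go left; 27 > 24 → go right. Place as right child of 24.
Insert 34: 34 < 38 → go left; 34 > 30 → go right. Place as right child of 30.
Insert 54: 54 > 38 → go right; 54 < 55 → go left; 54 > 39 → go right. Place as right child of 39.
Insert 42: 42 > 38 → go right; 42 < 55 → go left; 42 > 39 → go right; 42 < 54 → go left. Place as left child of 54.
Insert 43: 43 > 38 → go right; 43 < 55 → go left; 43 > 39 → go right; 43 < 54 → go left; 43 > 42 → go right. Place as right child of 42.
Insert 56: 56 > 38 → go right; 56 > 55 → go right; 56 < 61 → go left. Place as left child of 61.
Insert 33: 33 < 38 → go left; 33 > 30 → go right; 33 < 34 → go left. Place as left child of 34.
Insert 36: 36 < 38 → go left; 36 > 30 → go right; 36 > 34 → go right. Place as right child of 34.
Insert 60: 60 > 38 → go right; 60 > 55 → go right; 60 < 61 → go left; 60 > 56 → go right. Place as right child of 56.
Insert 52: 52 > 38 → go right; 52 < 55 → go left; 52 > 39 → go right; 52 < 54 → go left; 52 > 42 → go right; 52 > 43 → go right. Place as right child of 43.

Path to 60: 38 → 55 → 61 → 56 → 60, which is 4 edges.

4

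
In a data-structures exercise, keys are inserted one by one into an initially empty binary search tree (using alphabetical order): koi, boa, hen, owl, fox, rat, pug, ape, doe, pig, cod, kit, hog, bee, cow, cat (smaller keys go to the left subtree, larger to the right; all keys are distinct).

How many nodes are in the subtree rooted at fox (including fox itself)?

koi: root
boa: left child of koi (depth 1)
hen: right child of boa (depth 2)
owl: right child of koi (depth 1)
fox: left child of hen (depth 3)
rat: right child of owl (depth 2)
pug: left child of rat (depth 3)
ape: left child of boa (depth 2)
doe: left child of fox (depth 4)
pig: left child of pug (depth 4)
cod: left child of doe (depth 5)
kit: right child of hen (depth 3)
hog: left child of kit (depth 4)
bee: right child of ape (depth 3)
cow: right child of cod (depth 6)
cat: left child of cod (depth 6)

Subtree rooted at fox contains: fox, doe, cod, cat, cow — 5 nodes.

5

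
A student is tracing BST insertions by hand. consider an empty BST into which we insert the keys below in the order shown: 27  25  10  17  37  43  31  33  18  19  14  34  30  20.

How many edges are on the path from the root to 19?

5

27: root
25: left child of 27 (depth 1)
10: left child of 25 (depth 2)
17: right child of 10 (depth 3)
37: right child of 27 (depth 1)
43: right child of 37 (depth 2)
31: left child of 37 (depth 2)
33: right child of 31 (depth 3)
18: right child of 17 (depth 4)
19: right child of 18 (depth 5)
14: left child of 17 (depth 4)
34: right child of 33 (depth 4)
30: left child of 31 (depth 3)
20: right child of 19 (depth 6)

Path to 19: 27 → 25 → 10 → 17 → 18 → 19, which is 5 edges.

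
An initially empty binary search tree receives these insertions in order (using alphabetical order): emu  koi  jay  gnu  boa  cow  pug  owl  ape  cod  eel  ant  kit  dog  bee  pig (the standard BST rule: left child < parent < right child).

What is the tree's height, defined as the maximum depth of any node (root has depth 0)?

4

Insert emu: tree is empty, so emu becomes the root.
Insert koi: koi > emu → go right. Place as right child of emu.
Insert jay: jay > emu → go right; jay < koi → go left. Place as left child of koi.
Insert gnu: gnu > emu → go right; gnu < koi → go left; gnu < jay → go left. Place as left child of jay.
Insert boa: boa < emu → go left. Place as left child of emu.
Insert cow: cow < emu → go left; cow > boa → go right. Place as right child of boa.
Insert pug: pug > emu → go right; pug > koi → go right. Place as right child of koi.
Insert owl: owl > emu → go right; owl > koi → go right; owl < pug → go left. Place as left child of pug.
Insert ape: ape < emu → go left; ape < boa → go left. Place as left child of boa.
Insert cod: cod < emu → go left; cod > boa → go right; cod < cow → go left. Place as left child of cow.
Insert eel: eel < emu → go left; eel > boa → go right; eel > cow → go right. Place as right child of cow.
Insert ant: ant < emu → go left; ant < boa → go left; ant < ape → go left. Place as left child of ape.
Insert kit: kit > emu → go right; kit < koi → go left; kit > jay → go right. Place as right child of jay.
Insert dog: dog < emu → go left; dog > boa → go right; dog > cow → go right; dog < eel → go left. Place as left child of eel.
Insert bee: bee < emu → go left; bee < boa → go left; bee > ape → go right. Place as right child of ape.
Insert pig: pig > emu → go right; pig > koi → go right; pig < pug → go left; pig > owl → go right. Place as right child of owl.

The deepest node is dog at depth 4.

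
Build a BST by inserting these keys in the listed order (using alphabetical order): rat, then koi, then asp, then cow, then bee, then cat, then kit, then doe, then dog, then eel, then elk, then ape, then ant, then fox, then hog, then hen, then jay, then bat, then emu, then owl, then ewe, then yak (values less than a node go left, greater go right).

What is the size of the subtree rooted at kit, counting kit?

Insert rat: tree is empty, so rat becomes the root.
Insert koi: koi < rat → go left. Place as left child of rat.
Insert asp: asp < rat → go left; asp < koi → go left. Place as left child of koi.
Insert cow: cow < rat → go left; cow < koi → go left; cow > asp → go right. Place as right child of asp.
Insert bee: bee < rat → go left; bee < koi → go left; bee > asp → go right; bee < cow → go left. Place as left child of cow.
Insert cat: cat < rat → go left; cat < koi → go left; cat > asp → go right; cat < cow → go left; cat > bee → go right. Place as right child of bee.
Insert kit: kit < rat → go left; kit < koi → go left; kit > asp → go right; kit > cow → go right. Place as right child of cow.
Insert doe: doe < rat → go left; doe < koi → go left; doe > asp → go right; doe > cow → go right; doe < kit → go left. Place as left child of kit.
Insert dog: dog < rat → go left; dog < koi → go left; dog > asp → go right; dog > cow → go right; dog < kit → go left; dog > doe → go right. Place as right child of doe.
Insert eel: eel < rat → go left; eel < koi → go left; eel > asp → go right; eel > cow → go right; eel < kit → go left; eel > doe → go right; eel > dog → go right. Place as right child of dog.
Insert elk: elk < rat → go left; elk < koi → go left; elk > asp → go right; elk > cow → go right; elk < kit → go left; elk > doe → go right; elk > dog → go right; elk > eel → go right. Place as right child of eel.
Insert ape: ape < rat → go left; ape < koi → go left; ape < asp → go left. Place as left child of asp.
Insert ant: ant < rat → go left; ant < koi → go left; ant < asp → go left; ant < ape → go left. Place as left child of ape.
Insert fox: fox < rat → go left; fox < koi → go left; fox > asp → go right; fox > cow → go right; fox < kit → go left; fox > doe → go right; fox > dog → go right; fox > eel → go right; fox > elk → go right. Place as right child of elk.
Insert hog: hog < rat → go left; hog < koi → go left; hog > asp → go right; hog > cow → go right; hog < kit → go left; hog > doe → go right; hog > dog → go right; hog > eel → go right; hog > elk → go right; hog > fox → go right. Place as right child of fox.
Insert hen: hen < rat → go left; hen < koi → go left; hen > asp → go right; hen > cow → go right; hen < kit → go left; hen > doe → go right; hen > dog → go right; hen > eel → go right; hen > elk → go right; hen > fox → go right; hen < hog → go left. Place as left child of hog.
Insert jay: jay < rat → go left; jay < koi → go left; jay > asp → go right; jay > cow → go right; jay < kit → go left; jay > doe → go right; jay > dog → go right; jay > eel → go right; jay > elk → go right; jay > fox → go right; jay > hog → go right. Place as right child of hog.
Insert bat: bat < rat → go left; bat < koi → go left; bat > asp → go right; bat < cow → go left; bat < bee → go left. Place as left child of bee.
Insert emu: emu < rat → go left; emu < koi → go left; emu > asp → go right; emu > cow → go right; emu < kit → go left; emu > doe → go right; emu > dog → go right; emu > eel → go right; emu > elk → go right; emu < fox → go left. Place as left child of fox.
Insert owl: owl < rat → go left; owl > koi → go right. Place as right child of koi.
Insert ewe: ewe < rat → go left; ewe < koi → go left; ewe > asp → go right; ewe > cow → go right; ewe < kit → go left; ewe > doe → go right; ewe > dog → go right; ewe > eel → go right; ewe > elk → go right; ewe < fox → go left; ewe > emu → go right. Place as right child of emu.
Insert yak: yak > rat → go right. Place as right child of rat.

Subtree rooted at kit contains: kit, doe, dog, eel, elk, fox, emu, ewe, hog, hen, jay — 11 nodes.

11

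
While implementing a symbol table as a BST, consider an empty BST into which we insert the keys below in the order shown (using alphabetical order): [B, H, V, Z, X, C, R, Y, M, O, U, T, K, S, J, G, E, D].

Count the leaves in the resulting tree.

5

B: root
H: right child of B (depth 1)
V: right child of H (depth 2)
Z: right child of V (depth 3)
X: left child of Z (depth 4)
C: left child of H (depth 2)
R: left child of V (depth 3)
Y: right child of X (depth 5)
M: left child of R (depth 4)
O: right child of M (depth 5)
U: right child of R (depth 4)
T: left child of U (depth 5)
K: left child of M (depth 5)
S: left child of T (depth 6)
J: left child of K (depth 6)
G: right child of C (depth 3)
E: left child of G (depth 4)
D: left child of E (depth 5)

Leaves: D, J, O, S, Y — 5 in total.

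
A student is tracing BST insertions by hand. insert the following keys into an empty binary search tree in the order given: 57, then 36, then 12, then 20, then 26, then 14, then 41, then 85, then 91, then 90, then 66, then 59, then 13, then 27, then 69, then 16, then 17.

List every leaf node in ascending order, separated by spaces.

Resulting structure (node: left, right):
  57: L=36, R=85
  36: L=12, R=41
  12: L=–, R=20
  20: L=14, R=26
  26: L=–, R=27
  14: L=13, R=16
  41: L=–, R=–
  85: L=66, R=91
  91: L=90, R=–
  90: L=–, R=–
  66: L=59, R=69
  59: L=–, R=–
  13: L=–, R=–
  27: L=–, R=–
  69: L=–, R=–
  16: L=–, R=17
  17: L=–, R=–

13 17 27 41 59 69 90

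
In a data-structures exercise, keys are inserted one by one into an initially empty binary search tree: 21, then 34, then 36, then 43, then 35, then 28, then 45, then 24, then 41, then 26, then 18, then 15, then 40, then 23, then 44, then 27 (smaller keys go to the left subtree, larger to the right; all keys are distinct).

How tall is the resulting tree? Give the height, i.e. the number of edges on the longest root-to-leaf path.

Resulting structure (node: left, right):
  21: L=18, R=34
  34: L=28, R=36
  36: L=35, R=43
  43: L=41, R=45
  35: L=–, R=–
  28: L=24, R=–
  45: L=44, R=–
  24: L=23, R=26
  41: L=40, R=–
  26: L=–, R=27
  18: L=15, R=–
  15: L=–, R=–
  40: L=–, R=–
  23: L=–, R=–
  44: L=–, R=–
  27: L=–, R=–

The deepest node is 40 at depth 5.

5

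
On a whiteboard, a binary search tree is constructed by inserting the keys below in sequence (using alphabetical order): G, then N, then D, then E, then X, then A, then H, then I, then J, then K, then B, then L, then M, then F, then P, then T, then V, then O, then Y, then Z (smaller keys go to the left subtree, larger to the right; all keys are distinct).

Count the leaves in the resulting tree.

Insert G: tree is empty, so G becomes the root.
Insert N: N > G → go right. Place as right child of G.
Insert D: D < G → go left. Place as left child of G.
Insert E: E < G → go left; E > D → go right. Place as right child of D.
Insert X: X > G → go right; X > N → go right. Place as right child of N.
Insert A: A < G → go left; A < D → go left. Place as left child of D.
Insert H: H > G → go right; H < N → go left. Place as left child of N.
Insert I: I > G → go right; I < N → go left; I > H → go right. Place as right child of H.
Insert J: J > G → go right; J < N → go left; J > H → go right; J > I → go right. Place as right child of I.
Insert K: K > G → go right; K < N → go left; K > H → go right; K > I → go right; K > J → go right. Place as right child of J.
Insert B: B < G → go left; B < D → go left; B > A → go right. Place as right child of A.
Insert L: L > G → go right; L < N → go left; L > H → go right; L > I → go right; L > J → go right; L > K → go right. Place as right child of K.
Insert M: M > G → go right; M < N → go left; M > H → go right; M > I → go right; M > J → go right; M > K → go right; M > L → go right. Place as right child of L.
Insert F: F < G → go left; F > D → go right; F > E → go right. Place as right child of E.
Insert P: P > G → go right; P > N → go right; P < X → go left. Place as left child of X.
Insert T: T > G → go right; T > N → go right; T < X → go left; T > P → go right. Place as right child of P.
Insert V: V > G → go right; V > N → go right; V < X → go left; V > P → go right; V > T → go right. Place as right child of T.
Insert O: O > G → go right; O > N → go right; O < X → go left; O < P → go left. Place as left child of P.
Insert Y: Y > G → go right; Y > N → go right; Y > X → go right. Place as right child of X.
Insert Z: Z > G → go right; Z > N → go right; Z > X → go right; Z > Y → go right. Place as right child of Y.

Leaves: B, F, M, O, V, Z — 6 in total.

6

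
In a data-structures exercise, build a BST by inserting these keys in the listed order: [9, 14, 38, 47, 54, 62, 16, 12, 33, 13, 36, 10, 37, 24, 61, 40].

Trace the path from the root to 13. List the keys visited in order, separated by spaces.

9 14 12 13

Insert 9: tree is empty, so 9 becomes the root.
Insert 14: 14 > 9 → go right. Place as right child of 9.
Insert 38: 38 > 9 → go right; 38 > 14 → go right. Place as right child of 14.
Insert 47: 47 > 9 → go right; 47 > 14 → go right; 47 > 38 → go right. Place as right child of 38.
Insert 54: 54 > 9 → go right; 54 > 14 → go right; 54 > 38 → go right; 54 > 47 → go right. Place as right child of 47.
Insert 62: 62 > 9 → go right; 62 > 14 → go right; 62 > 38 → go right; 62 > 47 → go right; 62 > 54 → go right. Place as right child of 54.
Insert 16: 16 > 9 → go right; 16 > 14 → go right; 16 < 38 → go left. Place as left child of 38.
Insert 12: 12 > 9 → go right; 12 < 14 → go left. Place as left child of 14.
Insert 33: 33 > 9 → go right; 33 > 14 → go right; 33 < 38 → go left; 33 > 16 → go right. Place as right child of 16.
Insert 13: 13 > 9 → go right; 13 < 14 → go left; 13 > 12 → go right. Place as right child of 12.
Insert 36: 36 > 9 → go right; 36 > 14 → go right; 36 < 38 → go left; 36 > 16 → go right; 36 > 33 → go right. Place as right child of 33.
Insert 10: 10 > 9 → go right; 10 < 14 → go left; 10 < 12 → go left. Place as left child of 12.
Insert 37: 37 > 9 → go right; 37 > 14 → go right; 37 < 38 → go left; 37 > 16 → go right; 37 > 33 → go right; 37 > 36 → go right. Place as right child of 36.
Insert 24: 24 > 9 → go right; 24 > 14 → go right; 24 < 38 → go left; 24 > 16 → go right; 24 < 33 → go left. Place as left child of 33.
Insert 61: 61 > 9 → go right; 61 > 14 → go right; 61 > 38 → go right; 61 > 47 → go right; 61 > 54 → go right; 61 < 62 → go left. Place as left child of 62.
Insert 40: 40 > 9 → go right; 40 > 14 → go right; 40 > 38 → go right; 40 < 47 → go left. Place as left child of 47.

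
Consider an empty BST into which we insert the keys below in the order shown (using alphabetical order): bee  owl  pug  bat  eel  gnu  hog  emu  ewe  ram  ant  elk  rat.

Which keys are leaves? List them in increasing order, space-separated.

ant elk ewe hog rat

Insert bee: tree is empty, so bee becomes the root.
Insert owl: owl > bee → go right. Place as right child of bee.
Insert pug: pug > bee → go right; pug > owl → go right. Place as right child of owl.
Insert bat: bat < bee → go left. Place as left child of bee.
Insert eel: eel > bee → go right; eel < owl → go left. Place as left child of owl.
Insert gnu: gnu > bee → go right; gnu < owl → go left; gnu > eel → go right. Place as right child of eel.
Insert hog: hog > bee → go right; hog < owl → go left; hog > eel → go right; hog > gnu → go right. Place as right child of gnu.
Insert emu: emu > bee → go right; emu < owl → go left; emu > eel → go right; emu < gnu → go left. Place as left child of gnu.
Insert ewe: ewe > bee → go right; ewe < owl → go left; ewe > eel → go right; ewe < gnu → go left; ewe > emu → go right. Place as right child of emu.
Insert ram: ram > bee → go right; ram > owl → go right; ram > pug → go right. Place as right child of pug.
Insert ant: ant < bee → go left; ant < bat → go left. Place as left child of bat.
Insert elk: elk > bee → go right; elk < owl → go left; elk > eel → go right; elk < gnu → go left; elk < emu → go left. Place as left child of emu.
Insert rat: rat > bee → go right; rat > owl → go right; rat > pug → go right; rat > ram → go right. Place as right child of ram.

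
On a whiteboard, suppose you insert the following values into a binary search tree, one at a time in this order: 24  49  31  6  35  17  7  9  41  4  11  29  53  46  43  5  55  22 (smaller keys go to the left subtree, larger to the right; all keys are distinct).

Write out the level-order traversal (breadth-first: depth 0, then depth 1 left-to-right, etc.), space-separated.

Insert 24: tree is empty, so 24 becomes the root.
Insert 49: 49 > 24 → go right. Place as right child of 24.
Insert 31: 31 > 24 → go right; 31 < 49 → go left. Place as left child of 49.
Insert 6: 6 < 24 → go left. Place as left child of 24.
Insert 35: 35 > 24 → go right; 35 < 49 → go left; 35 > 31 → go right. Place as right child of 31.
Insert 17: 17 < 24 → go left; 17 > 6 → go right. Place as right child of 6.
Insert 7: 7 < 24 → go left; 7 > 6 → go right; 7 < 17 → go left. Place as left child of 17.
Insert 9: 9 < 24 → go left; 9 > 6 → go right; 9 < 17 → go left; 9 > 7 → go right. Place as right child of 7.
Insert 41: 41 > 24 → go right; 41 < 49 → go left; 41 > 31 → go right; 41 > 35 → go right. Place as right child of 35.
Insert 4: 4 < 24 → go left; 4 < 6 → go left. Place as left child of 6.
Insert 11: 11 < 24 → go left; 11 > 6 → go right; 11 < 17 → go left; 11 > 7 → go right; 11 > 9 → go right. Place as right child of 9.
Insert 29: 29 > 24 → go right; 29 < 49 → go left; 29 < 31 → go left. Place as left child of 31.
Insert 53: 53 > 24 → go right; 53 > 49 → go right. Place as right child of 49.
Insert 46: 46 > 24 → go right; 46 < 49 → go left; 46 > 31 → go right; 46 > 35 → go right; 46 > 41 → go right. Place as right child of 41.
Insert 43: 43 > 24 → go right; 43 < 49 → go left; 43 > 31 → go right; 43 > 35 → go right; 43 > 41 → go right; 43 < 46 → go left. Place as left child of 46.
Insert 5: 5 < 24 → go left; 5 < 6 → go left; 5 > 4 → go right. Place as right child of 4.
Insert 55: 55 > 24 → go right; 55 > 49 → go right; 55 > 53 → go right. Place as right child of 53.
Insert 22: 22 < 24 → go left; 22 > 6 → go right; 22 > 17 → go right. Place as right child of 17.

24 6 49 4 17 31 53 5 7 22 29 35 55 9 41 11 46 43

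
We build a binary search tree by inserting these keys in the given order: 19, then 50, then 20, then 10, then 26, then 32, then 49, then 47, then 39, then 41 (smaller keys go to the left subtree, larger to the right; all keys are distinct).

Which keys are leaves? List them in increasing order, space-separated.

10 41

19: root
50: right child of 19 (depth 1)
20: left child of 50 (depth 2)
10: left child of 19 (depth 1)
26: right child of 20 (depth 3)
32: right child of 26 (depth 4)
49: right child of 32 (depth 5)
47: left child of 49 (depth 6)
39: left child of 47 (depth 7)
41: right child of 39 (depth 8)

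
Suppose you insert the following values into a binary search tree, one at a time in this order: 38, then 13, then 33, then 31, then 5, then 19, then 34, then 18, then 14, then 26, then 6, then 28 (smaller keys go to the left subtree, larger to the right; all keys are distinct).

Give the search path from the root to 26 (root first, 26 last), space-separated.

38 13 33 31 19 26

Insert 38: tree is empty, so 38 becomes the root.
Insert 13: 13 < 38 → go left. Place as left child of 38.
Insert 33: 33 < 38 → go left; 33 > 13 → go right. Place as right child of 13.
Insert 31: 31 < 38 → go left; 31 > 13 → go right; 31 < 33 → go left. Place as left child of 33.
Insert 5: 5 < 38 → go left; 5 < 13 → go left. Place as left child of 13.
Insert 19: 19 < 38 → go left; 19 > 13 → go right; 19 < 33 → go left; 19 < 31 → go left. Place as left child of 31.
Insert 34: 34 < 38 → go left; 34 > 13 → go right; 34 > 33 → go right. Place as right child of 33.
Insert 18: 18 < 38 → go left; 18 > 13 → go right; 18 < 33 → go left; 18 < 31 → go left; 18 < 19 → go left. Place as left child of 19.
Insert 14: 14 < 38 → go left; 14 > 13 → go right; 14 < 33 → go left; 14 < 31 → go left; 14 < 19 → go left; 14 < 18 → go left. Place as left child of 18.
Insert 26: 26 < 38 → go left; 26 > 13 → go right; 26 < 33 → go left; 26 < 31 → go left; 26 > 19 → go right. Place as right child of 19.
Insert 6: 6 < 38 → go left; 6 < 13 → go left; 6 > 5 → go right. Place as right child of 5.
Insert 28: 28 < 38 → go left; 28 > 13 → go right; 28 < 33 → go left; 28 < 31 → go left; 28 > 19 → go right; 28 > 26 → go right. Place as right child of 26.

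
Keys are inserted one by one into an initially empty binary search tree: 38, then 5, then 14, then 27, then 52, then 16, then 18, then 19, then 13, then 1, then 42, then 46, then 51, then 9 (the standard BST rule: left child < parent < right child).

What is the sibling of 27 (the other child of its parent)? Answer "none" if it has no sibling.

13

Insert 38: tree is empty, so 38 becomes the root.
Insert 5: 5 < 38 → go left. Place as left child of 38.
Insert 14: 14 < 38 → go left; 14 > 5 → go right. Place as right child of 5.
Insert 27: 27 < 38 → go left; 27 > 5 → go right; 27 > 14 → go right. Place as right child of 14.
Insert 52: 52 > 38 → go right. Place as right child of 38.
Insert 16: 16 < 38 → go left; 16 > 5 → go right; 16 > 14 → go right; 16 < 27 → go left. Place as left child of 27.
Insert 18: 18 < 38 → go left; 18 > 5 → go right; 18 > 14 → go right; 18 < 27 → go left; 18 > 16 → go right. Place as right child of 16.
Insert 19: 19 < 38 → go left; 19 > 5 → go right; 19 > 14 → go right; 19 < 27 → go left; 19 > 16 → go right; 19 > 18 → go right. Place as right child of 18.
Insert 13: 13 < 38 → go left; 13 > 5 → go right; 13 < 14 → go left. Place as left child of 14.
Insert 1: 1 < 38 → go left; 1 < 5 → go left. Place as left child of 5.
Insert 42: 42 > 38 → go right; 42 < 52 → go left. Place as left child of 52.
Insert 46: 46 > 38 → go right; 46 < 52 → go left; 46 > 42 → go right. Place as right child of 42.
Insert 51: 51 > 38 → go right; 51 < 52 → go left; 51 > 42 → go right; 51 > 46 → go right. Place as right child of 46.
Insert 9: 9 < 38 → go left; 9 > 5 → go right; 9 < 14 → go left; 9 < 13 → go left. Place as left child of 13.

27's parent is 14; the other child of 14 is 13.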